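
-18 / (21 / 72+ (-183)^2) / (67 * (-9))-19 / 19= -53850733 / 53850781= -1.00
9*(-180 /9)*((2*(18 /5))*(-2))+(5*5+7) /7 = 18176 /7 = 2596.57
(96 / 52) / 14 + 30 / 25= 606 / 455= 1.33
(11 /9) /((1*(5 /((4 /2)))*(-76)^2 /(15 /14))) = 11 /121296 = 0.00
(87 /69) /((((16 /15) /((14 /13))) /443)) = 1348935 /2392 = 563.94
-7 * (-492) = 3444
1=1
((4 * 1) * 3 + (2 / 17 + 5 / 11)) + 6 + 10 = 5343 / 187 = 28.57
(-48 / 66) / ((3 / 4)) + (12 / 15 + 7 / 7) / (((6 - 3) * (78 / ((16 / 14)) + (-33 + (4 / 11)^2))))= -2692084 / 2825625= -0.95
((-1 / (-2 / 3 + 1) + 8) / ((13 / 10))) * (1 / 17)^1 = 50 / 221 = 0.23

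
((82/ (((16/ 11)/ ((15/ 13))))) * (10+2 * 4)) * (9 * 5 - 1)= 669735/ 13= 51518.08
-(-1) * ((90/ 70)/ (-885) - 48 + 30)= -37173/ 2065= -18.00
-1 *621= -621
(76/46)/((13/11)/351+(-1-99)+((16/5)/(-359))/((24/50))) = -213246/12908957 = -0.02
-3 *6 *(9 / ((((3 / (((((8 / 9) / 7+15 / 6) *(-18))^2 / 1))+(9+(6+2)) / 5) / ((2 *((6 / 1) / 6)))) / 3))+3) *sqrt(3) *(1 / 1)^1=-158270787 *sqrt(3) / 465818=-588.50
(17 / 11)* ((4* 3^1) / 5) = 204 / 55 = 3.71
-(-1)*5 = 5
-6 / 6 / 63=-1 / 63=-0.02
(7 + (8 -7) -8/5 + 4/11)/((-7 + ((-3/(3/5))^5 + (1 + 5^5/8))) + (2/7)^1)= -20832/8439475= -0.00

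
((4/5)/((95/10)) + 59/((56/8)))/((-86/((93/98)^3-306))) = 325168287219/10765354096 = 30.21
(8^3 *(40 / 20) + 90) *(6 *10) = 66840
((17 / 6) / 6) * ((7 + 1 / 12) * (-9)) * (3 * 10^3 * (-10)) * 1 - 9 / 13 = 11740616 / 13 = 903124.31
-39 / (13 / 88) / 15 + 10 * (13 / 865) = -15094 / 865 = -17.45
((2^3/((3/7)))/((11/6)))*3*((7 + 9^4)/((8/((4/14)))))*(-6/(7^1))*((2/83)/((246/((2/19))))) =-315264/4978589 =-0.06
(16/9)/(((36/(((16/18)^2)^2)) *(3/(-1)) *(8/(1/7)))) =-2048/11160261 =-0.00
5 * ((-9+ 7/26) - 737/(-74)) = 2955/481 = 6.14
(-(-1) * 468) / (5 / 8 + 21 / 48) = 7488 / 17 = 440.47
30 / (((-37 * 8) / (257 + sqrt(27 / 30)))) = -3855 / 148 - 9 * sqrt(10) / 296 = -26.14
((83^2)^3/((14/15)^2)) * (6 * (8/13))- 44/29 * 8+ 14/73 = 1868758480123757370/1348529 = 1385775522902.18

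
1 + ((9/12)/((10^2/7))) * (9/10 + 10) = 6289/4000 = 1.57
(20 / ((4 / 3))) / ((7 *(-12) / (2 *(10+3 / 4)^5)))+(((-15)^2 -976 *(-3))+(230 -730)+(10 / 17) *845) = -11728010519 / 243712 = -48122.42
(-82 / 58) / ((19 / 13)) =-533 / 551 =-0.97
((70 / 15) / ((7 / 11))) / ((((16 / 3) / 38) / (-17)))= -888.25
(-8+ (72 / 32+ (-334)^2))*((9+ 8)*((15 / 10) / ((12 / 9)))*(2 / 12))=22756251 / 64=355566.42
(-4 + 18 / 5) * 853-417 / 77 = -133447 / 385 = -346.62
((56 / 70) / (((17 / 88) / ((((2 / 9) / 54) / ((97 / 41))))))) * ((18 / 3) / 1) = 28864 / 667845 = 0.04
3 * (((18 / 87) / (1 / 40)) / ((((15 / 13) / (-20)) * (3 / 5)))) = -717.24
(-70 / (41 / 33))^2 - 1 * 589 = 2585.36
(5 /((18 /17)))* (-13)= -1105 /18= -61.39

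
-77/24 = -3.21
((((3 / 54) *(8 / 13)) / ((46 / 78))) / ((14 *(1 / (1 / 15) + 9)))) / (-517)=-1 / 2996532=-0.00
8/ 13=0.62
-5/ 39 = -0.13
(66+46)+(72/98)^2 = 270208/2401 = 112.54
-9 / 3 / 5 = -3 / 5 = -0.60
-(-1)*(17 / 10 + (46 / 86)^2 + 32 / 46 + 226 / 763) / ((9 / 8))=1288385156 / 486721515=2.65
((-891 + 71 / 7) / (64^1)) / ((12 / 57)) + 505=393903 / 896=439.62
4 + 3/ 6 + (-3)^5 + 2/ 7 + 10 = -3195/ 14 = -228.21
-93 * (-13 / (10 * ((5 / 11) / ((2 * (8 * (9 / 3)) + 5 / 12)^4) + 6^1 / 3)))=1515386854560579 / 25068435355420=60.45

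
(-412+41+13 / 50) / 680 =-18537 / 34000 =-0.55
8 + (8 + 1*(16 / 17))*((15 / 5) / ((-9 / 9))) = -320 / 17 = -18.82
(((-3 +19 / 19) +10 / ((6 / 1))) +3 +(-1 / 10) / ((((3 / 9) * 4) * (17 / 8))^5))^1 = 56782616 / 21297855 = 2.67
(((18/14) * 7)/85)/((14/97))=873/1190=0.73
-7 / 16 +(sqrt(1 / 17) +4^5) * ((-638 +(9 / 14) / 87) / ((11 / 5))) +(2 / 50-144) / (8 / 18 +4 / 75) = -1327501545 / 4466-1295125 * sqrt(17) / 75922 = -297316.54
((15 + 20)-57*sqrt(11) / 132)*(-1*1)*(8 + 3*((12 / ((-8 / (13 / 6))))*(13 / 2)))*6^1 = 46515 / 4-25251*sqrt(11) / 176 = 11152.91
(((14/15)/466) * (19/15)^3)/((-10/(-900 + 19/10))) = 431204753/1179562500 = 0.37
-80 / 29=-2.76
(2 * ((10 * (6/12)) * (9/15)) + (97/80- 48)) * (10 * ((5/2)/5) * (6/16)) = -9789/128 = -76.48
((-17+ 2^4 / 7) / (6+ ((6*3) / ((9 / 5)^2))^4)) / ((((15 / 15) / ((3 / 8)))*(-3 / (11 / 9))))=825957 / 352204496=0.00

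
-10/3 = -3.33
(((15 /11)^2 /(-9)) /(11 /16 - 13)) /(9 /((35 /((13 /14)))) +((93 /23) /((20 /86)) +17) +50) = 0.00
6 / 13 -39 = -501 / 13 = -38.54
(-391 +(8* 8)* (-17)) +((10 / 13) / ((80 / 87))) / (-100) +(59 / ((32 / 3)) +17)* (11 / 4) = -58949173 / 41600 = -1417.05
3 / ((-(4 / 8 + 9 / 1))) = -6 / 19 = -0.32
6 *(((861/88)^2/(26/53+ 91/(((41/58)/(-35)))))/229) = -536963511/964482458368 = -0.00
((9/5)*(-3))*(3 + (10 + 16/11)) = -4293/55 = -78.05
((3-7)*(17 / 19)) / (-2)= 1.79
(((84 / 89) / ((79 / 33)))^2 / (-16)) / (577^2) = -480249 / 16458332130769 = -0.00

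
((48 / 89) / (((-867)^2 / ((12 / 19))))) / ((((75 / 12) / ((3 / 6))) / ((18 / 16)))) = 0.00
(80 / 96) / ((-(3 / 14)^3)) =-6860 / 81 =-84.69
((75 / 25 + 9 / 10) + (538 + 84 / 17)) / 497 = 92963 / 84490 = 1.10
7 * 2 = 14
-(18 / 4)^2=-81 / 4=-20.25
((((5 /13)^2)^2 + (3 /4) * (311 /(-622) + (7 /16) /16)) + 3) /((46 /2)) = 78011749 /672668672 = 0.12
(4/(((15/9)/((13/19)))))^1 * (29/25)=4524/2375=1.90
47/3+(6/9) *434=305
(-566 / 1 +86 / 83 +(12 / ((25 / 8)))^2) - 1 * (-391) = -8259447 / 51875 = -159.22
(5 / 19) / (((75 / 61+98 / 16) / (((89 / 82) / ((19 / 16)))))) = 1737280 / 53120789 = 0.03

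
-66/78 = -11/13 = -0.85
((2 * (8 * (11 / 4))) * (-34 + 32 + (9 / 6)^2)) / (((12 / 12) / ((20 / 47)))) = 220 / 47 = 4.68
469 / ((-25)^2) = 469 / 625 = 0.75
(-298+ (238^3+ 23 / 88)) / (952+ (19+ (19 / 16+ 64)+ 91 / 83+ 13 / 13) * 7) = 28132867430 / 3247123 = 8663.94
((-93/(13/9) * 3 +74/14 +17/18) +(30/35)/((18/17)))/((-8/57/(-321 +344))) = 133221635/4368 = 30499.46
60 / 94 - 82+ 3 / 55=-81.31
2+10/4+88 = 185/2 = 92.50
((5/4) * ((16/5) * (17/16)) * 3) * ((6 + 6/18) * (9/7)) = 2907/28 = 103.82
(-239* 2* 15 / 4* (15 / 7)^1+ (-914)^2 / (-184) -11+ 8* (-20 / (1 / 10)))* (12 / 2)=-9652530 / 161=-59953.60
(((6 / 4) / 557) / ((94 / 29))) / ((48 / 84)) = 609 / 418864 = 0.00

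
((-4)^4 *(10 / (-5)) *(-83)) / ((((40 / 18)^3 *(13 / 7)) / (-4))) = -13553568 / 1625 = -8340.66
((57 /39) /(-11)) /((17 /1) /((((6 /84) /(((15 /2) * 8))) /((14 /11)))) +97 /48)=-912 /124763951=-0.00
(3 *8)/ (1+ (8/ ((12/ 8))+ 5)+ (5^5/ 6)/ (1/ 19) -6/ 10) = 720/ 297197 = 0.00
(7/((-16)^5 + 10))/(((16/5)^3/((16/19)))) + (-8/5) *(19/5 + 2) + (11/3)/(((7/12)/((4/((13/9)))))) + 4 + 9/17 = 2496412208881679/197251202803200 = 12.66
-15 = -15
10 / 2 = 5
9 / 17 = 0.53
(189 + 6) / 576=65 / 192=0.34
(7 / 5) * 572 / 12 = 1001 / 15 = 66.73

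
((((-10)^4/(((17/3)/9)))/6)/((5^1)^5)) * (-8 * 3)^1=-1728/85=-20.33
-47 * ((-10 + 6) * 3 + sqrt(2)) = 564 - 47 * sqrt(2) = 497.53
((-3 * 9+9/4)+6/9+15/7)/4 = -1843/336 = -5.49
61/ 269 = 0.23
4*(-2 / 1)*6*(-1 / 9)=16 / 3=5.33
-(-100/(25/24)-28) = 124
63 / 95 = 0.66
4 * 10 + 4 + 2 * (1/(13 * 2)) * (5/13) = 7441/169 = 44.03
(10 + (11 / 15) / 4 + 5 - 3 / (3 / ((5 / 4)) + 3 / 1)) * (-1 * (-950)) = 250135 / 18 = 13896.39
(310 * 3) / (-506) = -465 / 253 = -1.84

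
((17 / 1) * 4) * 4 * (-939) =-255408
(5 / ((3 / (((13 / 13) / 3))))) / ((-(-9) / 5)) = 25 / 81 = 0.31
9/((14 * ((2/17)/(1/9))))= 17/28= 0.61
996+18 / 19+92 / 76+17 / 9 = 171008 / 171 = 1000.05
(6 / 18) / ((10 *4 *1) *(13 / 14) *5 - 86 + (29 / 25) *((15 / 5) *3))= 175 / 57831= 0.00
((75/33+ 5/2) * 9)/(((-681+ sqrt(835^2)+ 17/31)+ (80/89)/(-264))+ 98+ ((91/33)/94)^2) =1140366406410/6704640736523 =0.17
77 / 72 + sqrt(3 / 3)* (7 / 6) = 161 / 72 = 2.24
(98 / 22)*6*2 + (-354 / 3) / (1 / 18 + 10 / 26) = -243168 / 1133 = -214.62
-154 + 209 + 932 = 987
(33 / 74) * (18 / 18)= 33 / 74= 0.45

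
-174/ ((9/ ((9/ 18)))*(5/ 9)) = -87/ 5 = -17.40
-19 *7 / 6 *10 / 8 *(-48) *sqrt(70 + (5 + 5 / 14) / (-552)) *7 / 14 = 95 *sqrt(29027495) / 92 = 5563.40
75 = 75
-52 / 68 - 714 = -12151 / 17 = -714.76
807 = 807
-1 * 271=-271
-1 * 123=-123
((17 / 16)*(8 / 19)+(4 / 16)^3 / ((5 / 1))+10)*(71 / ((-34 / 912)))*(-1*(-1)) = -13533807 / 680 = -19902.66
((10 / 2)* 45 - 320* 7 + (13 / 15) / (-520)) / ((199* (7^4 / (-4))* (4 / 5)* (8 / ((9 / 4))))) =3627003 / 611582720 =0.01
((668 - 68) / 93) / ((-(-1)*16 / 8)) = 100 / 31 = 3.23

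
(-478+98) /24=-95 /6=-15.83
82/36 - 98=-1723/18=-95.72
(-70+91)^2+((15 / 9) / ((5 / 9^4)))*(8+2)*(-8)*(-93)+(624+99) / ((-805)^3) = 8488308010824402 / 521660125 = 16271721.00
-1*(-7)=7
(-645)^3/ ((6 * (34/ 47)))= -4203932625/ 68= -61822538.60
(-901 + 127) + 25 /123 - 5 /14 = -1333093 /1722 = -774.15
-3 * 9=-27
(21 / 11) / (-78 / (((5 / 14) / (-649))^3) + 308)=375 / 91940623699364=0.00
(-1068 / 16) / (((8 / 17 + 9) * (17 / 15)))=-4005 / 644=-6.22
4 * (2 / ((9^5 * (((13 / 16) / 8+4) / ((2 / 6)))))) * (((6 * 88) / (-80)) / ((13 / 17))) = -191488 / 2015047125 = -0.00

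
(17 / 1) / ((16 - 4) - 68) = -17 / 56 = -0.30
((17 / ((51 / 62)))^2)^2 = 14776336 / 81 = 182423.90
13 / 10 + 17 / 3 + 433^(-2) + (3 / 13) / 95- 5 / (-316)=1533249277447 / 219508371420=6.98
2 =2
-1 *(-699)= 699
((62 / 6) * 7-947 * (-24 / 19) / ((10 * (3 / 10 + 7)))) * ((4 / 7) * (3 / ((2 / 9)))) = 6644934 / 9709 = 684.41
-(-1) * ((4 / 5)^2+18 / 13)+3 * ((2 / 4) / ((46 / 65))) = 123911 / 29900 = 4.14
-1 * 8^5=-32768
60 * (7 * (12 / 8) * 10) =6300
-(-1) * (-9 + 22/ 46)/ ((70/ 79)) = -1106/ 115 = -9.62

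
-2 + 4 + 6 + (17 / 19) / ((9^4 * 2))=1994561 / 249318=8.00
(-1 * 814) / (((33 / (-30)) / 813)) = 601620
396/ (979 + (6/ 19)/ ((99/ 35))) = 248292/ 613903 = 0.40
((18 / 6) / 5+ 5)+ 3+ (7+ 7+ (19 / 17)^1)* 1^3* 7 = 9726 / 85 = 114.42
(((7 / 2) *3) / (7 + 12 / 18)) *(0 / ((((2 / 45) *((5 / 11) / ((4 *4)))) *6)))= 0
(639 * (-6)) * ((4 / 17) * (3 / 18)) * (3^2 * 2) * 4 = -184032 / 17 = -10825.41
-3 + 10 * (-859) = -8593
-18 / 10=-9 / 5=-1.80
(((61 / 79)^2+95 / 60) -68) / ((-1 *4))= 4929425 / 299568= 16.46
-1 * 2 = -2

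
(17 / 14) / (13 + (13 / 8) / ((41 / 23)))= 0.09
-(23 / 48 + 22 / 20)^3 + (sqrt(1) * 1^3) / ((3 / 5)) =-31399939 / 13824000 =-2.27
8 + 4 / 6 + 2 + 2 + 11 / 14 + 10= 985 / 42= 23.45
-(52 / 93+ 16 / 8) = -238 / 93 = -2.56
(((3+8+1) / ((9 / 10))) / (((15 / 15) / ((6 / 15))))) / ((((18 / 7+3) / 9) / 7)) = 784 / 13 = 60.31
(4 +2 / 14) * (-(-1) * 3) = 12.43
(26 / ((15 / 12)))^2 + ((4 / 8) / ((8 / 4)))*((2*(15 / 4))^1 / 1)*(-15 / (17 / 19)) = 1364101 / 3400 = 401.21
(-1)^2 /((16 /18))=9 /8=1.12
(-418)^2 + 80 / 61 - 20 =10657024 / 61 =174705.31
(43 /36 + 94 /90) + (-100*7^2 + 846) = -729317 /180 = -4051.76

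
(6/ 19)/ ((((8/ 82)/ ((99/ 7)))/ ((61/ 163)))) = 742797/ 43358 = 17.13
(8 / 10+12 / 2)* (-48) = -1632 / 5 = -326.40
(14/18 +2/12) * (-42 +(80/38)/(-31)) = -210613/5301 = -39.73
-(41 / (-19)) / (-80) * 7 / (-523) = 287 / 794960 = 0.00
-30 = -30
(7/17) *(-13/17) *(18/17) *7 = -11466/4913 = -2.33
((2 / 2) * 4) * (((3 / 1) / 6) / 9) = 2 / 9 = 0.22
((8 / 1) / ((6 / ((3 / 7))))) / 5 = 4 / 35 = 0.11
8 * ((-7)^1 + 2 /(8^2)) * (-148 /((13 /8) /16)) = 1056128 /13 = 81240.62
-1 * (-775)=775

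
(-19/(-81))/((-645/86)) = -38/1215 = -0.03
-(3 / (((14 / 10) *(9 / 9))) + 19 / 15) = -358 / 105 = -3.41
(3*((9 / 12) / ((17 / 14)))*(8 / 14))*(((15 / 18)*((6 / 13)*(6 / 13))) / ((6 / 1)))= 90 / 2873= 0.03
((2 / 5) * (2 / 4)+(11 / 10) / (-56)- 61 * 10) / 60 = -113833 / 11200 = -10.16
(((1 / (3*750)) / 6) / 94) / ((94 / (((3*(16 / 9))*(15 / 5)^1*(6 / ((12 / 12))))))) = 2 / 2485125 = 0.00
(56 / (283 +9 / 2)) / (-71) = -112 / 40825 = -0.00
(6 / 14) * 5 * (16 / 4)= 60 / 7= 8.57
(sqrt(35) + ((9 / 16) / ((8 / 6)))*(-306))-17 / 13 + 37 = -38855 / 416 + sqrt(35) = -87.49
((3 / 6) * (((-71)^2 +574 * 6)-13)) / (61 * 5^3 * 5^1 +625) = 2118 / 19375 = 0.11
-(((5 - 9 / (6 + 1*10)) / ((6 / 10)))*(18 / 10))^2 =-45369 / 256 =-177.22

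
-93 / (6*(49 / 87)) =-2697 / 98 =-27.52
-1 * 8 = -8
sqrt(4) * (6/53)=12/53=0.23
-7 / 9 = -0.78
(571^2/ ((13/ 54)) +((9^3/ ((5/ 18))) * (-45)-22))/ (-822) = -8035327/ 5343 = -1503.90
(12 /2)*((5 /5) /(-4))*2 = -3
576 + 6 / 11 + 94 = 670.55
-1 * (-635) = 635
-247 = -247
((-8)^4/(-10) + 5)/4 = -2023/20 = -101.15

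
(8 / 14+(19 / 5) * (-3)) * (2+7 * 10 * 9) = -239528 / 35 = -6843.66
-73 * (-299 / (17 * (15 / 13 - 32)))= -41.62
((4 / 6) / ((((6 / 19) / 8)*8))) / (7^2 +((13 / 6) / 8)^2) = 4864 / 113065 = 0.04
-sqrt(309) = -17.58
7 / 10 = 0.70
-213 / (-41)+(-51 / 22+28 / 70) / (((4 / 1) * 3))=272509 / 54120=5.04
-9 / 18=-1 / 2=-0.50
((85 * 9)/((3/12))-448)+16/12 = 7840/3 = 2613.33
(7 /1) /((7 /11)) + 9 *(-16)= -133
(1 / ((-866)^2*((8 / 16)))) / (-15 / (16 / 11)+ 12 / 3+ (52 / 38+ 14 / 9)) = -1368 / 1738210519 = -0.00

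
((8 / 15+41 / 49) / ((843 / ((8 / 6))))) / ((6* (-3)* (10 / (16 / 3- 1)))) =-13091 / 250940025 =-0.00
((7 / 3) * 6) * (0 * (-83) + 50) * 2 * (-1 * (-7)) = 9800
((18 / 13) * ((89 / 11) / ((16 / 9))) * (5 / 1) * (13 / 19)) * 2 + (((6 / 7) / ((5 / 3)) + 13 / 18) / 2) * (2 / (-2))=2797841 / 65835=42.50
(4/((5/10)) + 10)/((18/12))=12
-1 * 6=-6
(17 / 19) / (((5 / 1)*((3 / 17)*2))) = 289 / 570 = 0.51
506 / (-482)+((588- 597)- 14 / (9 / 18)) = -9170 / 241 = -38.05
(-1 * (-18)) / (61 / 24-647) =-432 / 15467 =-0.03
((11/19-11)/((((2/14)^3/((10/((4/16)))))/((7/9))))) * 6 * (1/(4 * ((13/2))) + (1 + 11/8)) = -1610322.51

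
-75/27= -2.78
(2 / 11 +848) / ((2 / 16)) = 74640 / 11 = 6785.45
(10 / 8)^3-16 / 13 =601 / 832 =0.72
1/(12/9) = 3/4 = 0.75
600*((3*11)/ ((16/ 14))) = 17325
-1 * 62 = -62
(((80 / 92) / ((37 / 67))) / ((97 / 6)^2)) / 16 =3015 / 8007059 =0.00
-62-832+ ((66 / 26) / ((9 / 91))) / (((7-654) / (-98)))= -1727708 / 1941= -890.11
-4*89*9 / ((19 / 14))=-44856 / 19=-2360.84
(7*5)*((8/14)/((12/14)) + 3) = 385/3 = 128.33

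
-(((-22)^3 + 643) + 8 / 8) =10004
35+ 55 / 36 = 1315 / 36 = 36.53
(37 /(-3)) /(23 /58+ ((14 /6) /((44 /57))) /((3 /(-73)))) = 47212 /280043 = 0.17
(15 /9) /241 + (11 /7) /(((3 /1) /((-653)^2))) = 1130410294 /5061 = 223357.10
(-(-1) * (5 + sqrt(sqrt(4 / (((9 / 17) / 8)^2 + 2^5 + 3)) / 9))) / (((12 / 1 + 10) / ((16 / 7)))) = 32 * sqrt(17) * 647441^(3 / 4) / 149558871 + 40 / 77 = 0.54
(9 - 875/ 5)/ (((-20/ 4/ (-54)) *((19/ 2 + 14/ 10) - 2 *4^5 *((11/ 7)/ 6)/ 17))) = 6400296/ 73727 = 86.81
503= 503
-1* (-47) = 47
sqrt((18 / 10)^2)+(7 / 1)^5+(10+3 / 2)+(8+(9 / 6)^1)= 84149 / 5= 16829.80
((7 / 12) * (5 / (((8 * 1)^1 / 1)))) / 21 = 5 / 288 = 0.02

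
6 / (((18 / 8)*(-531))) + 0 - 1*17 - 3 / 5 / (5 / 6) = -705899 / 39825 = -17.73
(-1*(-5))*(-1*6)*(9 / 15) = -18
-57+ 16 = -41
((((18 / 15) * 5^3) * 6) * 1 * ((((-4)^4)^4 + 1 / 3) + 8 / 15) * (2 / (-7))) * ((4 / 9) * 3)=-10307921512480 / 7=-1472560216068.57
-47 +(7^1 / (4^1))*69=295 / 4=73.75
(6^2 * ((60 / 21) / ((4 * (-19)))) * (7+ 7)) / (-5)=72 / 19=3.79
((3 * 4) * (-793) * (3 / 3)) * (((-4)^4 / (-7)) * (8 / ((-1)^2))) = 19488768 / 7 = 2784109.71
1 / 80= 0.01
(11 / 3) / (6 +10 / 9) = 33 / 64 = 0.52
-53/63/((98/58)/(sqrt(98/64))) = -1537* sqrt(2)/3528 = -0.62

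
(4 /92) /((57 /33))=11 /437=0.03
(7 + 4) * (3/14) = 33/14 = 2.36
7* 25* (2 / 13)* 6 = 2100 / 13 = 161.54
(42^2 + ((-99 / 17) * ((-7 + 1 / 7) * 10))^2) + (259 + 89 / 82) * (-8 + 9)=187518704775 / 1161202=161486.72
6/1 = 6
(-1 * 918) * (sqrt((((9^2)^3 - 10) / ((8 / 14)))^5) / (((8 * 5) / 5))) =-6351883654452651 * sqrt(3720017) / 128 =-95711699379714325.46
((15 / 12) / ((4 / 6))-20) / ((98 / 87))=-16.09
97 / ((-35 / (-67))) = 6499 / 35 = 185.69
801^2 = 641601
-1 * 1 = -1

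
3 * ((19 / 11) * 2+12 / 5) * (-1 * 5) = -87.82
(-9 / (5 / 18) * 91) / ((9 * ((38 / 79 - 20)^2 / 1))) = -567931 / 660490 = -0.86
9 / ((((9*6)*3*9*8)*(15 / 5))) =1 / 3888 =0.00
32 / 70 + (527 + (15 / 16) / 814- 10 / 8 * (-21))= 252402389 / 455840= 553.71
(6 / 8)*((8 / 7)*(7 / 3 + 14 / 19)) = 50 / 19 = 2.63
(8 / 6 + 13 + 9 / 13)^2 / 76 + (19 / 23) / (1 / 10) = 7465337 / 664677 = 11.23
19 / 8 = 2.38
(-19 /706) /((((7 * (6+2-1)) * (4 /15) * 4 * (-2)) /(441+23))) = 8265 /69188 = 0.12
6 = 6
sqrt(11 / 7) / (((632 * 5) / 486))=243 * sqrt(77) / 11060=0.19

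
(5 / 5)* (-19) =-19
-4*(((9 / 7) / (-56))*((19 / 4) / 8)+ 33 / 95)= -397707 / 297920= -1.33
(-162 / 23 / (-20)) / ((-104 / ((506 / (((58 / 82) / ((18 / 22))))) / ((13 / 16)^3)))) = -15303168 / 4141345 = -3.70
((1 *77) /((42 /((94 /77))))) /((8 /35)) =235 /24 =9.79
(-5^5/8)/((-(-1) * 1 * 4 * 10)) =-625/64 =-9.77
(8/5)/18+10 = 10.09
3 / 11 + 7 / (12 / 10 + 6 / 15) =409 / 88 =4.65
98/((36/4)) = 98/9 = 10.89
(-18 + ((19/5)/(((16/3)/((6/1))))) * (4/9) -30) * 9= -414.90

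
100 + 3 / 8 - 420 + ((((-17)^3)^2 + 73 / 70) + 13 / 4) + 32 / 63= 24137254.18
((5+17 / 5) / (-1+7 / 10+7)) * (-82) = -6888 / 67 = -102.81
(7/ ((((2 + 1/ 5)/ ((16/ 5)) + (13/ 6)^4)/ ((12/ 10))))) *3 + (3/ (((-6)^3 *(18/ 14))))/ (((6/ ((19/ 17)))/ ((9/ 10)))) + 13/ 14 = 7705307111/ 3785171040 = 2.04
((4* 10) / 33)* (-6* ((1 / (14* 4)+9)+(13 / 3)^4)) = -16403210 / 6237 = -2629.98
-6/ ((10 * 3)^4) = -1/ 135000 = -0.00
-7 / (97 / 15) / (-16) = 105 / 1552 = 0.07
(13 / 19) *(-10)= -130 / 19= -6.84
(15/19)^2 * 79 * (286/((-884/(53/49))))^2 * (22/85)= 13291359345/8516793586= 1.56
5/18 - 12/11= -161/198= -0.81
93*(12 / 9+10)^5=1408498144 / 81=17388865.98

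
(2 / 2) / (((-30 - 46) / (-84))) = 21 / 19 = 1.11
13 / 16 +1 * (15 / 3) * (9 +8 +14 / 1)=2493 / 16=155.81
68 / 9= 7.56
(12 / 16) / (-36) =-1 / 48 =-0.02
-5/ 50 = -1/ 10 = -0.10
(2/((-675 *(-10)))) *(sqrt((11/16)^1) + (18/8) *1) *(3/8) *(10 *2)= sqrt(11)/1800 + 1/200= 0.01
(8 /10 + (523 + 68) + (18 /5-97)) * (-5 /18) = -1246 /9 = -138.44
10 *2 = 20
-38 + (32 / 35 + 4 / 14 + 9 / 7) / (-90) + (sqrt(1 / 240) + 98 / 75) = -38557 / 1050 + sqrt(15) / 60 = -36.66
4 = 4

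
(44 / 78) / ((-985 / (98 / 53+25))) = -31306 / 2035995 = -0.02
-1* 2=-2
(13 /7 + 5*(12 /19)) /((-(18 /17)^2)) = -192763 /43092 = -4.47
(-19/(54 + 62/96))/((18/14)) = -2128/7869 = -0.27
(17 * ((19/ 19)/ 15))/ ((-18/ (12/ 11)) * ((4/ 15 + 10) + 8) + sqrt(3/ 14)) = -358666/ 95383833 -85 * sqrt(42)/ 95383833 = -0.00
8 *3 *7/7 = 24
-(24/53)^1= -24/53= -0.45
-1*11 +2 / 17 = -185 / 17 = -10.88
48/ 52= 12/ 13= 0.92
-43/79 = -0.54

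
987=987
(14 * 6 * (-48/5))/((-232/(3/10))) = 756/725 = 1.04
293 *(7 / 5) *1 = 2051 / 5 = 410.20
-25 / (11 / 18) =-40.91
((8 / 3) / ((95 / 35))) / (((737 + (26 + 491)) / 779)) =1148 / 1881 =0.61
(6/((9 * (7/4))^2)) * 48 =512/441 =1.16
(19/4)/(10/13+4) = 1.00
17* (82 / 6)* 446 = 310862 / 3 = 103620.67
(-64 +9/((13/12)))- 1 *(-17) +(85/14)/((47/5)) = -325449/8554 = -38.05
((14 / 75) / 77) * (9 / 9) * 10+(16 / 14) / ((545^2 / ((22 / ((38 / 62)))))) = 31783508 / 1303642725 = 0.02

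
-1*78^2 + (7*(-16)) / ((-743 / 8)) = -4519516 / 743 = -6082.79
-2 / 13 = -0.15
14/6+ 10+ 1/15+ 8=20.40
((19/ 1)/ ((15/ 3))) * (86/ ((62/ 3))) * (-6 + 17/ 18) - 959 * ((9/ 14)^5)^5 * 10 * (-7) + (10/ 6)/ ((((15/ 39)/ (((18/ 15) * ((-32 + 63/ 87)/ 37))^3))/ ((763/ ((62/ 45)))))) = -3407190048259698792399689494252494980034167/ 1318854663600905604343110361324663603200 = -2583.45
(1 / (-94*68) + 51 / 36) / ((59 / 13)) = 353119 / 1131384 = 0.31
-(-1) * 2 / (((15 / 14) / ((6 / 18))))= 28 / 45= 0.62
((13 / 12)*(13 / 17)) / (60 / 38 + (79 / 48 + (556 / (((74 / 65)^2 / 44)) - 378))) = 0.00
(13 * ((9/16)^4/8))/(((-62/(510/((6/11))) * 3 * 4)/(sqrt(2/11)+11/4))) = -292412835/520093696 - 2416635 * sqrt(22)/130023424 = -0.65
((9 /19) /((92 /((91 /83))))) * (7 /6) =1911 /290168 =0.01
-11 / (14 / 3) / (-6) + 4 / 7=27 / 28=0.96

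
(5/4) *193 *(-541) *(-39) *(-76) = -386850165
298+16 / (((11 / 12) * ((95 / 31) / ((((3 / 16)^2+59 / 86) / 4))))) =214988407 / 718960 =299.03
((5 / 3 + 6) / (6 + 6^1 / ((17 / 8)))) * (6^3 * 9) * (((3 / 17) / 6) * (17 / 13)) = 21114 / 325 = 64.97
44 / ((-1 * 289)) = -0.15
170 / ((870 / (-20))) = -340 / 87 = -3.91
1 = 1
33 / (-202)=-33 / 202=-0.16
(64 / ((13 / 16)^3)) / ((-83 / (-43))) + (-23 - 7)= 5801662 / 182351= 31.82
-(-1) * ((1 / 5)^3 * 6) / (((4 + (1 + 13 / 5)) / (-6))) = -18 / 475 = -0.04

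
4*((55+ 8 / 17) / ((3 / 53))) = 199916 / 51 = 3919.92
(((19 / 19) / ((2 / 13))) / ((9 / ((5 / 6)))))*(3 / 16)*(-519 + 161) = -11635 / 288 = -40.40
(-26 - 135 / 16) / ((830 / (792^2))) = -10800702 / 415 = -26025.79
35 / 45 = 7 / 9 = 0.78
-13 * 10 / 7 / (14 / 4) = -260 / 49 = -5.31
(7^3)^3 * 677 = 27319391939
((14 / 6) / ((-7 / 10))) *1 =-10 / 3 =-3.33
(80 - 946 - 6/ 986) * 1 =-426941/ 493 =-866.01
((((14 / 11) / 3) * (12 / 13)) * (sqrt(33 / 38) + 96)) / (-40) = -672 / 715 - 7 * sqrt(1254) / 27170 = -0.95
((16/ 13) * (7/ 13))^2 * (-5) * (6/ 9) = -1.46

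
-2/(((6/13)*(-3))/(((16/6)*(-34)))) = -3536/27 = -130.96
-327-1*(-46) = -281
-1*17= -17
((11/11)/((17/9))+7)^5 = 34359738368/1419857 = 24199.44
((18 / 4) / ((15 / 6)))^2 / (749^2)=81 / 14025025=0.00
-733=-733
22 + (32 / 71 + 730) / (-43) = 15304 / 3053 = 5.01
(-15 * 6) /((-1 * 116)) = 45 /58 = 0.78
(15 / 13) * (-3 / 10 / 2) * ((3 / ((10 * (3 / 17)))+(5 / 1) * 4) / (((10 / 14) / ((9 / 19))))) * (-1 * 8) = 123039 / 6175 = 19.93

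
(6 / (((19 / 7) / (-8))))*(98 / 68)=-8232 / 323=-25.49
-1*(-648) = 648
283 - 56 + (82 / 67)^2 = 1025727 / 4489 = 228.50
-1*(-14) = 14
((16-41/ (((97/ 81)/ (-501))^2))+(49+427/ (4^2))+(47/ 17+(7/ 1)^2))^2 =337271106068029808294871001/ 6549750325504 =51493734769512.30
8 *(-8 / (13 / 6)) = -384 / 13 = -29.54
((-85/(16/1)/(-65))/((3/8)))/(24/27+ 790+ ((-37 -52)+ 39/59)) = 3009/9699404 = 0.00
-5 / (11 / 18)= -8.18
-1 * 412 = -412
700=700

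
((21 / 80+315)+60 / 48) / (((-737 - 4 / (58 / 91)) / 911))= -668955499 / 1724400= -387.94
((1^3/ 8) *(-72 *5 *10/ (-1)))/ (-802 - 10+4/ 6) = -675/ 1217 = -0.55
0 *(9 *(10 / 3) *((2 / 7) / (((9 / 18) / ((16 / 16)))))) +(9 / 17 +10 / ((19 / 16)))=8.95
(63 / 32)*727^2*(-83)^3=-19038978713349 / 32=-594968084792.16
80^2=6400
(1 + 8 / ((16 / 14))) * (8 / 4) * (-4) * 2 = -128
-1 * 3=-3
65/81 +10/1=875/81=10.80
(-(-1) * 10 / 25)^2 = 4 / 25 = 0.16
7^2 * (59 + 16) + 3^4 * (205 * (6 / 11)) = 140055 / 11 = 12732.27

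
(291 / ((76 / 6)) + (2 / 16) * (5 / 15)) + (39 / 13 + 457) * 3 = 639775 / 456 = 1403.02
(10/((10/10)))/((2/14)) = 70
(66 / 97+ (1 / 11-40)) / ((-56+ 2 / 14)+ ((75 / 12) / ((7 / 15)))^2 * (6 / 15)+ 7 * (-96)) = 16407944 / 274427065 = 0.06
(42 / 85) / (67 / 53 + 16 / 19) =2014 / 8585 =0.23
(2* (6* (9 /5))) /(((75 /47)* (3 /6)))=27.07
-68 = -68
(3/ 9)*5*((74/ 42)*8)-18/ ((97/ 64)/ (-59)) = 4425544/ 6111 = 724.19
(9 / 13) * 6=54 / 13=4.15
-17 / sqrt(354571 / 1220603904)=-9792* sqrt(952861) / 9583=-997.44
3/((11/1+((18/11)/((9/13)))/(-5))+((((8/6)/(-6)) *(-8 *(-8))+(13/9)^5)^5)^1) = -118453167969155677147091085/1241180005234010574643854728954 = -0.00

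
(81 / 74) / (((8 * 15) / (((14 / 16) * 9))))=1701 / 23680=0.07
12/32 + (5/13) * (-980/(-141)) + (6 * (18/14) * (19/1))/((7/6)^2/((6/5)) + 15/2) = 3833322469/191438520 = 20.02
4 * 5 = 20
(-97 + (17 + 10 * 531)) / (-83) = -5230 / 83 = -63.01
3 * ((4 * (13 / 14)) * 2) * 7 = 156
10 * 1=10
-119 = -119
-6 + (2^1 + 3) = -1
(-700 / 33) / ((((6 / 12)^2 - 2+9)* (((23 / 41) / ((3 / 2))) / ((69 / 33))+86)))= -574 / 16907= -0.03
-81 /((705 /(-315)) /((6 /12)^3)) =1701 /376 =4.52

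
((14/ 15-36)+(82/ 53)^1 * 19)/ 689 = -4508/ 547755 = -0.01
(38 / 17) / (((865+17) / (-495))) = -1045 / 833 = -1.25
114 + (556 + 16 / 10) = 3358 / 5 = 671.60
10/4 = 5/2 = 2.50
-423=-423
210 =210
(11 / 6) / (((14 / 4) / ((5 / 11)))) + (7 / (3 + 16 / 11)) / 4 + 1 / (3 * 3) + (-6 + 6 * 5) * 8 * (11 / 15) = 178343 / 1260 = 141.54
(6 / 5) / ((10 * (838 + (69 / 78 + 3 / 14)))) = 273 / 1908950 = 0.00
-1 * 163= -163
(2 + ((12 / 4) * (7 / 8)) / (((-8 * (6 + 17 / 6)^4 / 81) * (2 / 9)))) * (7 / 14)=125007667 / 126247696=0.99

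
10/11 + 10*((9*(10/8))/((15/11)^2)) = 1351/22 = 61.41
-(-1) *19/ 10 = 19/ 10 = 1.90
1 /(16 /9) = 9 /16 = 0.56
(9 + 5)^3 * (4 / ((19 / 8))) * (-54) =-4741632 / 19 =-249559.58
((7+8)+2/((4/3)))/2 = 8.25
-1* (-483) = 483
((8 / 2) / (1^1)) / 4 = 1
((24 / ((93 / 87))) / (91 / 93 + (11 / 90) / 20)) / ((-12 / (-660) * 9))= 7656000 / 54941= 139.35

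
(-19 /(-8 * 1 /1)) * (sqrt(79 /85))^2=1501 /680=2.21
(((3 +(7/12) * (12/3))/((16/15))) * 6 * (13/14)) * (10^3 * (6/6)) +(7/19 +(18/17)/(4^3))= 2015547853/72352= 27857.53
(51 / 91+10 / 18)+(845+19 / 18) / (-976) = 132763 / 532896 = 0.25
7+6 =13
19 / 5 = 3.80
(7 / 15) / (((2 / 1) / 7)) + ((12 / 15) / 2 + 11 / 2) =113 / 15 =7.53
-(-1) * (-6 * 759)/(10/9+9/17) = -696762/251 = -2775.94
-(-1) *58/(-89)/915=-0.00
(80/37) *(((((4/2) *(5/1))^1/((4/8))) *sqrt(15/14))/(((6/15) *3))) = 2000 *sqrt(210)/777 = 37.30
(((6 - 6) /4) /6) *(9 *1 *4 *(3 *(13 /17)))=0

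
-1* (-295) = 295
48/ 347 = 0.14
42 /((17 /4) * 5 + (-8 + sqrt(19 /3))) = 26712 /8123 - 672 * sqrt(57) /8123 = 2.66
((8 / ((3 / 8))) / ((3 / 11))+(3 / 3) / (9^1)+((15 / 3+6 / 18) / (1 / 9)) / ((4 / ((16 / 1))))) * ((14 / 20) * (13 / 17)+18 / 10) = 321967 / 510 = 631.31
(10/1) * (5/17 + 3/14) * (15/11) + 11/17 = 902/119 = 7.58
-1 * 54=-54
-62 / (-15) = 62 / 15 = 4.13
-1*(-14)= 14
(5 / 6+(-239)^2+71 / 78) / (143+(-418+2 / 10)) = -11138935 / 53586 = -207.87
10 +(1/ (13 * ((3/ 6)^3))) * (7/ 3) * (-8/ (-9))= 3958/ 351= 11.28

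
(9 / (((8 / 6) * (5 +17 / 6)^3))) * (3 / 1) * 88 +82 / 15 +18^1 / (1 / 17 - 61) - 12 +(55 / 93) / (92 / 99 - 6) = -10162236904451 / 3138484674255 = -3.24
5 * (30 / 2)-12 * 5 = 15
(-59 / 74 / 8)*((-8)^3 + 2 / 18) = 271813 / 5328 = 51.02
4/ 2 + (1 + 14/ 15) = 59/ 15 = 3.93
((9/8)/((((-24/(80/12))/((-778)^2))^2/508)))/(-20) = -14540258601035/18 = -807792144501.94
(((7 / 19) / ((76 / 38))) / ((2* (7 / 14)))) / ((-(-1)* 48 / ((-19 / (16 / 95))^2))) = 1200325 / 24576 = 48.84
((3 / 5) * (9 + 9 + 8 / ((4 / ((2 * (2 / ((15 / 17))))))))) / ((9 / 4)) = 1624 / 225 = 7.22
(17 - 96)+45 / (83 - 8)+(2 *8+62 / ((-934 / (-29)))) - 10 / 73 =-10331607 / 170455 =-60.61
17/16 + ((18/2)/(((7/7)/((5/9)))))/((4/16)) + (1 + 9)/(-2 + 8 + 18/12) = 1075/48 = 22.40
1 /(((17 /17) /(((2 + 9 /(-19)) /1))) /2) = 58 /19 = 3.05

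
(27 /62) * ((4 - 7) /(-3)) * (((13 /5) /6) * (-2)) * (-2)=0.75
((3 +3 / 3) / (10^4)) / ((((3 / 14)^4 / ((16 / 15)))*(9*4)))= 38416 / 6834375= 0.01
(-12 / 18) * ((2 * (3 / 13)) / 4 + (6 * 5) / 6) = -133 / 39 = -3.41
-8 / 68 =-2 / 17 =-0.12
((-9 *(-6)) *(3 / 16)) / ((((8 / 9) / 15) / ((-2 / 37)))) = -10935 / 1184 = -9.24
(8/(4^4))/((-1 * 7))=-1/224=-0.00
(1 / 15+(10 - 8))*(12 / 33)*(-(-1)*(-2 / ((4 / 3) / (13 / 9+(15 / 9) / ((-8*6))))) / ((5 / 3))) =-6293 / 6600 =-0.95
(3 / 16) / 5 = 3 / 80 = 0.04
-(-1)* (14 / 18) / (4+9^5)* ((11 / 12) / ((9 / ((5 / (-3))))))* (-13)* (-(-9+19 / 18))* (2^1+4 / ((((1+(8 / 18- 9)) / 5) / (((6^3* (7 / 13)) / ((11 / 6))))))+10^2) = -133698565 / 8782125948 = -0.02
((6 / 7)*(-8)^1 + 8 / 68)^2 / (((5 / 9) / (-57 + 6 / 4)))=-321280398 / 70805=-4537.54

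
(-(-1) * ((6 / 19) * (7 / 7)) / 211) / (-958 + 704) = -3 / 509143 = -0.00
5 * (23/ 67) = 115/ 67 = 1.72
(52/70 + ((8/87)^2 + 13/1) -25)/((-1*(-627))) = -0.02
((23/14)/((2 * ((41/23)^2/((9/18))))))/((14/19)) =231173/1317904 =0.18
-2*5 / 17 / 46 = -5 / 391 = -0.01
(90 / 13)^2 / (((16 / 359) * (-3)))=-242325 / 676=-358.47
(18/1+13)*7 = 217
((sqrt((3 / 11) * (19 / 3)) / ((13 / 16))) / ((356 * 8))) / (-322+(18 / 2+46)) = -sqrt(209) / 6796218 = -0.00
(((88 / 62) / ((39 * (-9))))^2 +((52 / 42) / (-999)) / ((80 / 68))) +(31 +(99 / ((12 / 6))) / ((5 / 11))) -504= -11165014736732 / 30664605699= -364.10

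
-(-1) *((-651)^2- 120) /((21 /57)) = 8049939 /7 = 1149991.29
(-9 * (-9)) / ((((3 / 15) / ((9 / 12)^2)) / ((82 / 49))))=149445 / 392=381.24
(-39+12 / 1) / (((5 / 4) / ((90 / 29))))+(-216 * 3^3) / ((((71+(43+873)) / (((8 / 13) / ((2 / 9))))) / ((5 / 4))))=-10851408 / 124033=-87.49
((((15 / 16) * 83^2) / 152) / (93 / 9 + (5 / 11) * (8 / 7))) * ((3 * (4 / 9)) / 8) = 7956795 / 12194048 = 0.65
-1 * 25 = -25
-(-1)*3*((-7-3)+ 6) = -12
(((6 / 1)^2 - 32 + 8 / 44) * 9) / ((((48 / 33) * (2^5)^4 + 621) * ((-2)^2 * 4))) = 207 / 134272376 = 0.00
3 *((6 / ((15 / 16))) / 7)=96 / 35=2.74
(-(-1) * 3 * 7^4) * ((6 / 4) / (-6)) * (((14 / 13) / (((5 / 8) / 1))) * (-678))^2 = -10383621679872 / 4225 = -2457661936.06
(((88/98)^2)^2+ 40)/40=29292517/28824005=1.02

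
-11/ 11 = -1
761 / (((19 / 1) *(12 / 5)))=3805 / 228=16.69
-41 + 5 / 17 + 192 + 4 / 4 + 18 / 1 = 2895 / 17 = 170.29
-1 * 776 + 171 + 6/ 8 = -2417/ 4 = -604.25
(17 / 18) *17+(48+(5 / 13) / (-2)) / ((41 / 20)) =377777 / 9594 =39.38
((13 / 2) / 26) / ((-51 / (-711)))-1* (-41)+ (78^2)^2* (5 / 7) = 12585140215 / 476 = 26439370.20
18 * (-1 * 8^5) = -589824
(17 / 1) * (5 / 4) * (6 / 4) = 255 / 8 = 31.88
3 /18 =0.17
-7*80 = -560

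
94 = 94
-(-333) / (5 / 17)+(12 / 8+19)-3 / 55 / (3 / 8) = 126781 / 110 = 1152.55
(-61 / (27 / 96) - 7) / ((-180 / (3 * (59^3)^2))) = 16998755057323 / 108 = 157395880160.40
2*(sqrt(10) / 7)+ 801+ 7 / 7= 2*sqrt(10) / 7+ 802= 802.90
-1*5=-5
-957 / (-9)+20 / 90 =106.56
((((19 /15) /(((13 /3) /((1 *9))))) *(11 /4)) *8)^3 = 53242246728 /274625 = 193872.54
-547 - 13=-560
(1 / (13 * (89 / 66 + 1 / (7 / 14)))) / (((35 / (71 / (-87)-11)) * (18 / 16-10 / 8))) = 180928 / 2916095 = 0.06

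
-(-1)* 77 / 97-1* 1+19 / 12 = 1.38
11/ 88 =1/ 8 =0.12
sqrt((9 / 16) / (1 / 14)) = 3 * sqrt(14) / 4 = 2.81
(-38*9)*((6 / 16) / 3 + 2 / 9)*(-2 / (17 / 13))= 6175 / 34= 181.62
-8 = -8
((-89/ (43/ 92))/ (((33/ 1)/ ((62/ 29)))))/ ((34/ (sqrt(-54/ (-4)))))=-126914 * sqrt(6)/ 233189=-1.33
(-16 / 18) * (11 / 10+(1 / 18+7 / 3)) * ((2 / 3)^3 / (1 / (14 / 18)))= -70336 / 98415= -0.71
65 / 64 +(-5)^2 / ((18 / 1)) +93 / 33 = 33091 / 6336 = 5.22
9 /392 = 0.02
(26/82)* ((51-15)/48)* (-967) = -37713/164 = -229.96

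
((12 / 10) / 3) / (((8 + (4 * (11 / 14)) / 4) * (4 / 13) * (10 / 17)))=1547 / 6150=0.25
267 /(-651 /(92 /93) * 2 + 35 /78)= -239499 /1180186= -0.20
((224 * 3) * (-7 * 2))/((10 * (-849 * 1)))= 1568/1415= 1.11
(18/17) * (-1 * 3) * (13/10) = -351/85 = -4.13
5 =5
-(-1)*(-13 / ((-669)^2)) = -13 / 447561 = -0.00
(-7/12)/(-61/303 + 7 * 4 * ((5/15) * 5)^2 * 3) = -707/282556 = -0.00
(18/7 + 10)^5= 5277319168/16807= 313995.31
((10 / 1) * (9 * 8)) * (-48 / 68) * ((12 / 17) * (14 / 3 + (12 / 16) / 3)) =-509760 / 289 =-1763.88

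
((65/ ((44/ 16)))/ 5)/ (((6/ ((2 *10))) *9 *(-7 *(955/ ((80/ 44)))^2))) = -8320/ 9177123879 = -0.00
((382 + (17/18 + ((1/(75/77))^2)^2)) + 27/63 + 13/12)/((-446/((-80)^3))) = 174893353995776/395128125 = 442624.41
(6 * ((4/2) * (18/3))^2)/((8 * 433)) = 108/433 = 0.25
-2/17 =-0.12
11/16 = 0.69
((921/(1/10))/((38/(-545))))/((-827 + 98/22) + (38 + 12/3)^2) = -9202325/65588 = -140.31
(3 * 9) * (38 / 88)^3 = 185193 / 85184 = 2.17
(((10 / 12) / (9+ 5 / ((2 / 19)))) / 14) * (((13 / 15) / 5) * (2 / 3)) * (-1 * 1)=-13 / 106785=-0.00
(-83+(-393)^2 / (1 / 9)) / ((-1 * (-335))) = 1389958 / 335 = 4149.13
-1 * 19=-19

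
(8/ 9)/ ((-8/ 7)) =-7/ 9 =-0.78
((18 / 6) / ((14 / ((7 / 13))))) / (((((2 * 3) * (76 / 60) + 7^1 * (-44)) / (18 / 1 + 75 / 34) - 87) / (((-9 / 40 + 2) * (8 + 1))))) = -1316979 / 72781904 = -0.02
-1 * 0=0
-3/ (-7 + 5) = 3/ 2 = 1.50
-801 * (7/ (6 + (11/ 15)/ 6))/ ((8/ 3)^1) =-756945/ 2204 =-343.44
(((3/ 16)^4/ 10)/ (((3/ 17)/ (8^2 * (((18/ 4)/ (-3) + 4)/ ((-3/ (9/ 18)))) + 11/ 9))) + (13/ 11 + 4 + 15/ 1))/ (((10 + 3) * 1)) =1.55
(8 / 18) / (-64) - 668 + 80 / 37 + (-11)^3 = -10639189 / 5328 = -1996.84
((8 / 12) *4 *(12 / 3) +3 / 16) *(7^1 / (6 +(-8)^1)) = -37.99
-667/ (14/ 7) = -667/ 2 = -333.50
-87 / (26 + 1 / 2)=-174 / 53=-3.28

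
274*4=1096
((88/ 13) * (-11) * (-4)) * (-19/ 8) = -9196/ 13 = -707.38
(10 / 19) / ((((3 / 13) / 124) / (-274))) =-4416880 / 57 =-77489.12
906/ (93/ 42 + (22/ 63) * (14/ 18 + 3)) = 1027404/ 4007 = 256.40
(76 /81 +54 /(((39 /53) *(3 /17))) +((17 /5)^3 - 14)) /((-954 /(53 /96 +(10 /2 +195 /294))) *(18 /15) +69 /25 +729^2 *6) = 130869060361 /943864028901315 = 0.00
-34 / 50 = -17 / 25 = -0.68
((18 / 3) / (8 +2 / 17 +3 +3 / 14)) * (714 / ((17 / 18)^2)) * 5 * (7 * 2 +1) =28576800 / 899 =31787.32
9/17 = 0.53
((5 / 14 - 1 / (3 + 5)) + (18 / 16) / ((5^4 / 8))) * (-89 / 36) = -767981 / 1260000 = -0.61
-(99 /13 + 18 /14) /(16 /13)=-405 /56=-7.23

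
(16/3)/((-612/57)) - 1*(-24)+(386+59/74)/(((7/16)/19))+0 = 95226836/5661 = 16821.56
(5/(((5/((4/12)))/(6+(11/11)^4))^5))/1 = 16807/151875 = 0.11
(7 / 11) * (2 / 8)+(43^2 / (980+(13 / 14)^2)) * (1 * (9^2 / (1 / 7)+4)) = 9106383839 / 8458956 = 1076.54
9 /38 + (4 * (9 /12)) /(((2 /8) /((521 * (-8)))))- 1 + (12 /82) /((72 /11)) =-50016.74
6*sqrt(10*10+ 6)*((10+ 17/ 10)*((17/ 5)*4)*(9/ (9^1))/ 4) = 5967*sqrt(106)/ 25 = 2457.36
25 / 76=0.33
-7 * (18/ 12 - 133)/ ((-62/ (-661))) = 1216901/ 124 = 9813.72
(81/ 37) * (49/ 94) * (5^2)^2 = 2480625/ 3478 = 713.23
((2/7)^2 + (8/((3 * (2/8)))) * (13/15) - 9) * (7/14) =719/4410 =0.16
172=172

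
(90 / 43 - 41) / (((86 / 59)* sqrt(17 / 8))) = -98707* sqrt(34) / 31433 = -18.31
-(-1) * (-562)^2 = 315844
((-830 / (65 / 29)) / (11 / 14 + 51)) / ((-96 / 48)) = 3.58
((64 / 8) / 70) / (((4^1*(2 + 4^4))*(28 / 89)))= 89 / 252840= 0.00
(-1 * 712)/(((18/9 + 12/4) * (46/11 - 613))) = 7832/33485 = 0.23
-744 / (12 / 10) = -620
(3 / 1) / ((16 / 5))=15 / 16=0.94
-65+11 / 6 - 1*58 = -727 / 6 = -121.17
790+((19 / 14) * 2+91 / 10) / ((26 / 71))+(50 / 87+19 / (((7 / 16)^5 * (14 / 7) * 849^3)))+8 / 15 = 63852767766183026921 / 77550502578314220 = 823.37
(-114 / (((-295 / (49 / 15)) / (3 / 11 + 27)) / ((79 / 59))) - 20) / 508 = 249839 / 4862957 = 0.05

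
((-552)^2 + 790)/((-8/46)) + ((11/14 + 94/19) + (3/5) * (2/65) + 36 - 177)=-75934470477/43225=-1756725.75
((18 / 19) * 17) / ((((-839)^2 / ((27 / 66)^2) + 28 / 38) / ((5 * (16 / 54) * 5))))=3672 / 129465173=0.00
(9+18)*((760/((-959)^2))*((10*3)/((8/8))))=615600/919681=0.67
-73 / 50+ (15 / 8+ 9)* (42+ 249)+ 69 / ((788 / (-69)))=124390651 / 39400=3157.12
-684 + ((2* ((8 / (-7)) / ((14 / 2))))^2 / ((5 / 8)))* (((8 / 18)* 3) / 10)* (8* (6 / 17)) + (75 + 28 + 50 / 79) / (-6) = -113053755737 / 161227150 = -701.21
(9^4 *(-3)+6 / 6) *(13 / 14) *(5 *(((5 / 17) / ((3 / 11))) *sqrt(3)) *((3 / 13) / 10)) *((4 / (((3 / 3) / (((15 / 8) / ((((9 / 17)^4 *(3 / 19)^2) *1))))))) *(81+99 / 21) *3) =-3878927481.37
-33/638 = -3/58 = -0.05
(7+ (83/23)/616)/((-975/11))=-99259/1255800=-0.08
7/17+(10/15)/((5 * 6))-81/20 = -2213/612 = -3.62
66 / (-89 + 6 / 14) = -231 / 310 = -0.75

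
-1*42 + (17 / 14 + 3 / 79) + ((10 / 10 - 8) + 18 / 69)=-1207971 / 25438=-47.49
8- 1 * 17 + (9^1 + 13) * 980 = 21551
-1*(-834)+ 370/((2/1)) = 1019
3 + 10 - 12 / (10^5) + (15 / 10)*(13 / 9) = 1137491 / 75000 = 15.17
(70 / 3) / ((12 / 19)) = 665 / 18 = 36.94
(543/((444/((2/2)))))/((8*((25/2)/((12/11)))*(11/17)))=9231/447700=0.02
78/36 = 13/6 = 2.17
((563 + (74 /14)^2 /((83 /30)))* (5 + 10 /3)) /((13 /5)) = 1836.85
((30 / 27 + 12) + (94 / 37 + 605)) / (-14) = -206677 / 4662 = -44.33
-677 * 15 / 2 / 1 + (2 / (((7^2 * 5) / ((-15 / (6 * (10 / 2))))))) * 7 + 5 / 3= -5075.86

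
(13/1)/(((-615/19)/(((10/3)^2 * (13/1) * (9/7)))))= -64220/861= -74.59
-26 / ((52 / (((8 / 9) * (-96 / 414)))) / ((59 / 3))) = 3776 / 1863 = 2.03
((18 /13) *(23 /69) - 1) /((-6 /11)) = 77 /78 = 0.99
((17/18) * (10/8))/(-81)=-85/5832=-0.01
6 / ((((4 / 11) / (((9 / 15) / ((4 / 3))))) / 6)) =891 / 20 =44.55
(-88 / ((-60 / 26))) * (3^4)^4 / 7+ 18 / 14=8207574849 / 35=234502138.54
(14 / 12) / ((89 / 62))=217 / 267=0.81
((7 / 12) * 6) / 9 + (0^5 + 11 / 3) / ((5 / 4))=3.32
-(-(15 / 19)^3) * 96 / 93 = 108000 / 212629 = 0.51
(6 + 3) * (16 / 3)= 48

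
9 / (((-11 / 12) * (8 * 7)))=-27 / 154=-0.18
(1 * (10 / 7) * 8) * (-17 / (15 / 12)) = -155.43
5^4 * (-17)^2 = 180625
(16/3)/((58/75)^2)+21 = 25161/841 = 29.92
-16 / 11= -1.45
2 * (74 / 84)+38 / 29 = 1871 / 609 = 3.07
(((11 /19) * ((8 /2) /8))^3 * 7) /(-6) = -9317 /329232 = -0.03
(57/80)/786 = 19/20960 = 0.00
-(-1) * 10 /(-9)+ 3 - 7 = -46 /9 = -5.11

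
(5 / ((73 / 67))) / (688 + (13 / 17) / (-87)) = 495465 / 74280347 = 0.01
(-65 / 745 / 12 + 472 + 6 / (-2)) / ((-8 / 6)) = -838559 / 2384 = -351.74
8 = 8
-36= -36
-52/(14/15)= -390/7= -55.71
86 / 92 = 43 / 46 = 0.93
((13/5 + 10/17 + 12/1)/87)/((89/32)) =41312/658155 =0.06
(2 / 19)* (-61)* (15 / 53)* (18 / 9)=-3660 / 1007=-3.63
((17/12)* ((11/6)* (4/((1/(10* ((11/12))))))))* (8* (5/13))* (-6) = -205700/117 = -1758.12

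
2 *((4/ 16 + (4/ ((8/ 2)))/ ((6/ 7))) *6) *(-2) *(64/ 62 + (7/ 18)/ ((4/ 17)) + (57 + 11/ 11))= -2302633/ 1116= -2063.29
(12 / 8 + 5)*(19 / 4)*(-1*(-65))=16055 / 8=2006.88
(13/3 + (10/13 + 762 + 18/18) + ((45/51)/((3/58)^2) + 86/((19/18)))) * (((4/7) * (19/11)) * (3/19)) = 59426608/323323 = 183.80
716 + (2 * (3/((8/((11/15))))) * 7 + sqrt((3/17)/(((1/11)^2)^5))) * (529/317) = 4580173/6340 + 85195979 * sqrt(51)/5389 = 113622.96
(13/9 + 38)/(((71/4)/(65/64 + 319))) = 711.15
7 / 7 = 1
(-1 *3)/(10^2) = -3/100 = -0.03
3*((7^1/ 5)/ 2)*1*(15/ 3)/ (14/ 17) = 51/ 4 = 12.75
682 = 682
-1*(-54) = 54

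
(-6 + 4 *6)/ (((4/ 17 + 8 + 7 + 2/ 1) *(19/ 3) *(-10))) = -459/ 27835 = -0.02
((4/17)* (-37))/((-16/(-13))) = -481/68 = -7.07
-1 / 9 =-0.11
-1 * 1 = -1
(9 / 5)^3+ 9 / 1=1854 / 125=14.83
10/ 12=5/ 6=0.83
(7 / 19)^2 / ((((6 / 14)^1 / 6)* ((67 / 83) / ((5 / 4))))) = 142345 / 48374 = 2.94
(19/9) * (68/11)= 1292/99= 13.05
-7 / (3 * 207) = -7 / 621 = -0.01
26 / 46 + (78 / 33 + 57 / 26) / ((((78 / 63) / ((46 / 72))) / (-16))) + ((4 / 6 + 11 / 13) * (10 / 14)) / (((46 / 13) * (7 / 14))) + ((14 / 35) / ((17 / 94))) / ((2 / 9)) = -2021506973 / 76321245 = -26.49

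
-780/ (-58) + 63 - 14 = 1811/ 29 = 62.45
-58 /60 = -29 /30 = -0.97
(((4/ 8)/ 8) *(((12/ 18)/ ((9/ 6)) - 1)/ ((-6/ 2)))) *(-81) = -15/ 16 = -0.94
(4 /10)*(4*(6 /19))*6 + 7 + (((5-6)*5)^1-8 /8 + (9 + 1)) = 1333 /95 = 14.03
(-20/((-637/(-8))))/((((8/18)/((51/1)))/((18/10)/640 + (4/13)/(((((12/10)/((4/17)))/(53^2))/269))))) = -870475445703/662480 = -1313964.87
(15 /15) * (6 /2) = 3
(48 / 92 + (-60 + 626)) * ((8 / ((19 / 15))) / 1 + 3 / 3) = 1811170 / 437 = 4144.55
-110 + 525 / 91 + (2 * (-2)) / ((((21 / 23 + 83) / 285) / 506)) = -17509031 / 2509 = -6978.49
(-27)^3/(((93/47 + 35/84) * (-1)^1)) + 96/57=8218.72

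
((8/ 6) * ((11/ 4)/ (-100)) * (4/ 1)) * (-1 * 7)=1.03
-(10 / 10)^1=-1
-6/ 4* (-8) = 12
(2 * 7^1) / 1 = 14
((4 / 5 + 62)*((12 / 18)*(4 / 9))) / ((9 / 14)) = 35168 / 1215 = 28.94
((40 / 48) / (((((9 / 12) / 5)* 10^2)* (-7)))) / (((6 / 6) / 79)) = -79 / 126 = -0.63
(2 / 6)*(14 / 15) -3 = -121 / 45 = -2.69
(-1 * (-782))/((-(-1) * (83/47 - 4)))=-36754/105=-350.04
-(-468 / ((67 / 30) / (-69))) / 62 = -484380 / 2077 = -233.21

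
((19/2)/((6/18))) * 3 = 171/2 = 85.50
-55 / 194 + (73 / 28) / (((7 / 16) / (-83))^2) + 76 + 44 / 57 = 356196354151 / 3792894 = 93911.50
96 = 96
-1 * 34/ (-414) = 17/ 207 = 0.08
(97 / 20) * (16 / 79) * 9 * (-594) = -2074248 / 395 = -5251.26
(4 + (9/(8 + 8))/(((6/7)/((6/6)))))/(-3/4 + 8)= 149/232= 0.64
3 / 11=0.27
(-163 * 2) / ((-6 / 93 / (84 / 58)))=212226 / 29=7318.14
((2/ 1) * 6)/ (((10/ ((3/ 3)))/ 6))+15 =111/ 5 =22.20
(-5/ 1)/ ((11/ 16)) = -80/ 11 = -7.27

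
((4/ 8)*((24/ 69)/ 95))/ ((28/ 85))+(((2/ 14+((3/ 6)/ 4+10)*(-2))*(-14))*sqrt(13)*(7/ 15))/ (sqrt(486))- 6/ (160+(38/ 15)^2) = -75937/ 2490026+3941*sqrt(78)/ 1620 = 21.45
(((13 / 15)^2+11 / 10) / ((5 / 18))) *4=3332 / 125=26.66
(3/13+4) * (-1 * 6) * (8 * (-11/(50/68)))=197472/65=3038.03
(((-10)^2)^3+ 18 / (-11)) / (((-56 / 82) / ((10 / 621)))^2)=33019588825 / 59388714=555.99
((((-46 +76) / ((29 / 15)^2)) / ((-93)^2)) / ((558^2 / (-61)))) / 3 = -7625 / 125822348082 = -0.00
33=33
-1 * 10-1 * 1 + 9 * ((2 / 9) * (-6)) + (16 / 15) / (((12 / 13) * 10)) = -5149 / 225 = -22.88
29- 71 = -42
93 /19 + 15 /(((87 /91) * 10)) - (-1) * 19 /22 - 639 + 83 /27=-102868273 /163647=-628.60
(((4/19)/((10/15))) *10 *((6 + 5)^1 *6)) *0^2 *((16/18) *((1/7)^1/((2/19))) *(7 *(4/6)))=0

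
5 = 5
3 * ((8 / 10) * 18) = 216 / 5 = 43.20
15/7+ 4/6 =59/21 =2.81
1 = 1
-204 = -204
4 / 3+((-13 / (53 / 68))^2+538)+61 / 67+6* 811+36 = 3229812475 / 564609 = 5720.44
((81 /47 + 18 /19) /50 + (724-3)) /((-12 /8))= -6439007 /13395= -480.70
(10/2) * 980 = 4900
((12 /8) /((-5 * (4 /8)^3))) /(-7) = 12 /35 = 0.34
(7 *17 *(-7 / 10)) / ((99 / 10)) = -8.41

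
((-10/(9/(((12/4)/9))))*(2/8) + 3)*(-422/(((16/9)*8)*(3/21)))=-231889/384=-603.88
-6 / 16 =-3 / 8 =-0.38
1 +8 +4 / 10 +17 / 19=978 / 95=10.29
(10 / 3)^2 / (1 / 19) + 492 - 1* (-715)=1418.11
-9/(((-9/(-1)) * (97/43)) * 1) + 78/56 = 2579/2716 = 0.95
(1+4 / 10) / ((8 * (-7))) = -1 / 40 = -0.02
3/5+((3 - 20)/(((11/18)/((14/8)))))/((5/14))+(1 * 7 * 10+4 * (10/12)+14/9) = -30106/495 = -60.82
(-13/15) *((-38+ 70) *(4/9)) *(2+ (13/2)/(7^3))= -230464/9261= -24.89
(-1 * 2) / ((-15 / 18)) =12 / 5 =2.40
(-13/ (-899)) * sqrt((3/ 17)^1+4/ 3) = 0.02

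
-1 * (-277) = 277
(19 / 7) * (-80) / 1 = -1520 / 7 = -217.14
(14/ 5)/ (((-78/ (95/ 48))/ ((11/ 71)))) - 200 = -26583863/ 132912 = -200.01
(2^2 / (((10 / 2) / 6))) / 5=24 / 25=0.96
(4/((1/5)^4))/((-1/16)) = -40000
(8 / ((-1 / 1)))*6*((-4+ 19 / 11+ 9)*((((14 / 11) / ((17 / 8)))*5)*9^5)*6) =-704733281280 / 2057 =-342602470.24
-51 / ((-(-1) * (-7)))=51 / 7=7.29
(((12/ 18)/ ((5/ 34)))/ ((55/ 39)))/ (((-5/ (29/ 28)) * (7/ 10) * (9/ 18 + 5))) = -25636/ 148225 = -0.17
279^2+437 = 78278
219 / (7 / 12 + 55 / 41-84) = -107748 / 40381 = -2.67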